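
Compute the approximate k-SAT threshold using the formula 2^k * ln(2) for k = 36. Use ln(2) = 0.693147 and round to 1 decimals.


Using the asymptotic formula: threshold ~ 2^k * ln(2).
2^36 = 68719476736.
68719476736 * 0.693147 = 47632699141.1.

47632699141.1


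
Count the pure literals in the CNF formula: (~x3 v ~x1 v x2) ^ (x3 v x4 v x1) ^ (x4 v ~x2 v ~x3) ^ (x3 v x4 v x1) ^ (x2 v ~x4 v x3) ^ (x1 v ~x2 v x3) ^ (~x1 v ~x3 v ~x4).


A pure literal appears in only one polarity across all clauses.
No pure literals found.
Count = 0.

0


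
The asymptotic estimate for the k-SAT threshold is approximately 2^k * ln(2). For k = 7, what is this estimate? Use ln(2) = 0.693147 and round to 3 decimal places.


Using the asymptotic formula: threshold ~ 2^k * ln(2).
2^7 = 128.
128 * 0.693147 = 88.723.

88.723


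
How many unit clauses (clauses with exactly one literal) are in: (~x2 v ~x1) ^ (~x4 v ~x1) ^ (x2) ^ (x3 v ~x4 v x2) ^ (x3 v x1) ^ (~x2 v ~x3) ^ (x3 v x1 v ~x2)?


A unit clause contains exactly one literal.
Unit clauses found: (x2).
Count = 1.

1


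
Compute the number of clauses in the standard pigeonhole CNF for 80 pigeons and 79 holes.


The PHP encoding has two parts:
1) At-least-one-hole clauses: 80 (one per pigeon, each with 79 literals).
2) At-most-one-pigeon-per-hole clauses: 79 holes * C(80,2) = 79 * 3160 = 249640.
Total clauses = 80 + 249640 = 249720.

249720


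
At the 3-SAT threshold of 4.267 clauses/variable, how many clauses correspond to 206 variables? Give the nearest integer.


The 3-SAT phase transition occurs at approximately 4.267 clauses per variable.
m = 4.267 * 206 = 879.002.
Rounded to nearest integer: 879.

879


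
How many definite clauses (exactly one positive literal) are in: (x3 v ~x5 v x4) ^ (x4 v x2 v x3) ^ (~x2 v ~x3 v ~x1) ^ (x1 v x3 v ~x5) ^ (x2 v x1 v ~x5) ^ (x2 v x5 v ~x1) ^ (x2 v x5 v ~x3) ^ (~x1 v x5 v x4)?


A definite clause has exactly one positive literal.
Clause 1: 2 positive -> not definite
Clause 2: 3 positive -> not definite
Clause 3: 0 positive -> not definite
Clause 4: 2 positive -> not definite
Clause 5: 2 positive -> not definite
Clause 6: 2 positive -> not definite
Clause 7: 2 positive -> not definite
Clause 8: 2 positive -> not definite
Definite clause count = 0.

0


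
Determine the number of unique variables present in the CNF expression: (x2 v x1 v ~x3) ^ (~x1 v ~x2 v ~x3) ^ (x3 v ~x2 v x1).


Identify each distinct variable in the formula.
Variables found: x1, x2, x3.
Total distinct variables = 3.

3


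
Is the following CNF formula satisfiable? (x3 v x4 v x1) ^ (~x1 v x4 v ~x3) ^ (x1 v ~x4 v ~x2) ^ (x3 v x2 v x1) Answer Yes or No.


Check all 16 possible truth assignments.
Number of satisfying assignments found: 9.
The formula is satisfiable.

Yes


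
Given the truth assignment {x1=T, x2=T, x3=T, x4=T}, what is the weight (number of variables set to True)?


The weight is the number of variables assigned True.
True variables: x1, x2, x3, x4.
Weight = 4.

4


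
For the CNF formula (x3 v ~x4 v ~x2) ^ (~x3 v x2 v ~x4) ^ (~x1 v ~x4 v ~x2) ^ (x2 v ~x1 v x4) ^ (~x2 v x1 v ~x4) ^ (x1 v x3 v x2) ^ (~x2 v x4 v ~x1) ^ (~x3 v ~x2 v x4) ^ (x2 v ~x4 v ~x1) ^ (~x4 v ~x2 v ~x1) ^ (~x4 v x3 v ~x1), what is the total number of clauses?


Each group enclosed in parentheses joined by ^ is one clause.
Counting the conjuncts: 11 clauses.

11


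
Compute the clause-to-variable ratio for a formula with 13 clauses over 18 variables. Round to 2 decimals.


Clause-to-variable ratio = clauses / variables.
13 / 18 = 0.72.

0.72


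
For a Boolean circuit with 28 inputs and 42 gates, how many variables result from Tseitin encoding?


The Tseitin transformation introduces one auxiliary variable per gate.
Total variables = inputs + gates = 28 + 42 = 70.

70


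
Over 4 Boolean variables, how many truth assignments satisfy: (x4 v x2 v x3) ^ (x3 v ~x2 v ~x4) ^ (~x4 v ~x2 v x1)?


Enumerate all 16 truth assignments over 4 variables.
Test each against every clause.
Satisfying assignments found: 11.

11


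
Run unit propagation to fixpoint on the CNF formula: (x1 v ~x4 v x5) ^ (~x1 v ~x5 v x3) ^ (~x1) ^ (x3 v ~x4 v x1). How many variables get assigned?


Unit propagation repeatedly assigns the literal in any unit clause, then simplifies.
Assignments in order: x1 = F.
No further unit clauses remain.
Total variables assigned = 1.

1


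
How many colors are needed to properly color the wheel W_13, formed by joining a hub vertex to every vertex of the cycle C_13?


W_13 consists of the cycle C_13 together with a hub vertex adjacent to every cycle vertex.
The cycle C_13 needs 3 colors (odd cycle -> 3).
The hub is adjacent to every cycle vertex, so it must receive a new color distinct from all of them.
Chromatic number = 3 + 1 = 4.

4


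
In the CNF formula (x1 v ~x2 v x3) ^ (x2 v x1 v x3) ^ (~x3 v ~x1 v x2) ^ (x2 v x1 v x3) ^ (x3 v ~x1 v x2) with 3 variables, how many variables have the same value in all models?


Find all satisfying assignments: 4 model(s).
Check which variables have the same value in every model.
No variable is fixed across all models.
Backbone size = 0.

0


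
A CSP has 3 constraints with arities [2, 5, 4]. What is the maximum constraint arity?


The arities are: 2, 5, 4.
Scan for the maximum value.
Maximum arity = 5.

5


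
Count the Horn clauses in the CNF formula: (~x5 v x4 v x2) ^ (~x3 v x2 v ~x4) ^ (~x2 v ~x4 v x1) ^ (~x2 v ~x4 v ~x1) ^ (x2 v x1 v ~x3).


A Horn clause has at most one positive literal.
Clause 1: 2 positive lit(s) -> not Horn
Clause 2: 1 positive lit(s) -> Horn
Clause 3: 1 positive lit(s) -> Horn
Clause 4: 0 positive lit(s) -> Horn
Clause 5: 2 positive lit(s) -> not Horn
Total Horn clauses = 3.

3


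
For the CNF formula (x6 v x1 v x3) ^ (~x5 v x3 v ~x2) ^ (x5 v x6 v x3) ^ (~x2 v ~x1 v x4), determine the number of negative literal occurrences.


Scan each clause for negated literals.
Clause 1: 0 negative; Clause 2: 2 negative; Clause 3: 0 negative; Clause 4: 2 negative.
Total negative literal occurrences = 4.

4


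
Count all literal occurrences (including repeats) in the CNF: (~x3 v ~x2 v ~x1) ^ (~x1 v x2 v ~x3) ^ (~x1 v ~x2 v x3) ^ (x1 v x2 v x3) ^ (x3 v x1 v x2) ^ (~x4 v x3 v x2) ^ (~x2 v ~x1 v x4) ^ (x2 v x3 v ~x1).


Clause lengths: 3, 3, 3, 3, 3, 3, 3, 3.
Sum = 3 + 3 + 3 + 3 + 3 + 3 + 3 + 3 = 24.

24


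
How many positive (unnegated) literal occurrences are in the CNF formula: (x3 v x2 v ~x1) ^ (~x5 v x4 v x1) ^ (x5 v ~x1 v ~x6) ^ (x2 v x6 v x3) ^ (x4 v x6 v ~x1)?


Scan each clause for unnegated literals.
Clause 1: 2 positive; Clause 2: 2 positive; Clause 3: 1 positive; Clause 4: 3 positive; Clause 5: 2 positive.
Total positive literal occurrences = 10.

10


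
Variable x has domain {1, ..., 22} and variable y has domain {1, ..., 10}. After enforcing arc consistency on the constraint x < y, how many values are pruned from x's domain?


For the constraint x < y, x needs a supporting value in y's domain.
x can be at most 9 (one less than y's maximum).
Valid x values from domain: 9 out of 22.
Pruned = 22 - 9 = 13.

13


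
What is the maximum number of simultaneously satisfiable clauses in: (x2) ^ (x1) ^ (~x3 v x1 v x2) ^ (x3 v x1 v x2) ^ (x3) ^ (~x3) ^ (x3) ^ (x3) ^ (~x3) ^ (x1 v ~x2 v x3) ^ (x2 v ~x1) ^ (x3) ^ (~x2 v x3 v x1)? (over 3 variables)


Enumerate all 8 truth assignments.
For each, count how many of the 13 clauses are satisfied.
The formula is not fully satisfiable, so the maximum is below 13.
Maximum simultaneously satisfiable clauses = 11.

11


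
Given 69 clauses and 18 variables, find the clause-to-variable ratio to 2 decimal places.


Clause-to-variable ratio = clauses / variables.
69 / 18 = 3.83.

3.83


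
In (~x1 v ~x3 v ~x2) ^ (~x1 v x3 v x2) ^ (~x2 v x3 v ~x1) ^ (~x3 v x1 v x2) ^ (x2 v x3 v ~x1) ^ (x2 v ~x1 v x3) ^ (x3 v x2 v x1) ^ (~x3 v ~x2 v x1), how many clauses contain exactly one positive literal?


A definite clause has exactly one positive literal.
Clause 1: 0 positive -> not definite
Clause 2: 2 positive -> not definite
Clause 3: 1 positive -> definite
Clause 4: 2 positive -> not definite
Clause 5: 2 positive -> not definite
Clause 6: 2 positive -> not definite
Clause 7: 3 positive -> not definite
Clause 8: 1 positive -> definite
Definite clause count = 2.

2


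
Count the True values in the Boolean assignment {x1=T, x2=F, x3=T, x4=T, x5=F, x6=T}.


The weight is the number of variables assigned True.
True variables: x1, x3, x4, x6.
Weight = 4.

4


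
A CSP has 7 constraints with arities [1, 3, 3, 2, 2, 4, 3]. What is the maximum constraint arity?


The arities are: 1, 3, 3, 2, 2, 4, 3.
Scan for the maximum value.
Maximum arity = 4.

4


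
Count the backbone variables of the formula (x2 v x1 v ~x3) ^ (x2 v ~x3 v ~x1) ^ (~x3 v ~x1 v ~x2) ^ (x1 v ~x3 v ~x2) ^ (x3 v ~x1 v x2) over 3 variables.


Find all satisfying assignments: 3 model(s).
Check which variables have the same value in every model.
Fixed variables: x3=F.
Backbone size = 1.

1


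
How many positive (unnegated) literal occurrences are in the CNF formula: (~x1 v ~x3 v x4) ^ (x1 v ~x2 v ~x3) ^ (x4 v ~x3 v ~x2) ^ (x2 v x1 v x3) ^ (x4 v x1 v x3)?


Scan each clause for unnegated literals.
Clause 1: 1 positive; Clause 2: 1 positive; Clause 3: 1 positive; Clause 4: 3 positive; Clause 5: 3 positive.
Total positive literal occurrences = 9.

9


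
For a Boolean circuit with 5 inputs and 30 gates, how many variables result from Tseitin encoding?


The Tseitin transformation introduces one auxiliary variable per gate.
Total variables = inputs + gates = 5 + 30 = 35.

35


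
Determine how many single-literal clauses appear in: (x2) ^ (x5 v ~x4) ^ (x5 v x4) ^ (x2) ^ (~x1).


A unit clause contains exactly one literal.
Unit clauses found: (x2), (x2), (~x1).
Count = 3.

3


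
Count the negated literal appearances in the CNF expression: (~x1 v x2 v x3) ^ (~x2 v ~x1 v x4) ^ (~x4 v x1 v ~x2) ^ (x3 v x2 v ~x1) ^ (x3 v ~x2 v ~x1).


Scan each clause for negated literals.
Clause 1: 1 negative; Clause 2: 2 negative; Clause 3: 2 negative; Clause 4: 1 negative; Clause 5: 2 negative.
Total negative literal occurrences = 8.

8


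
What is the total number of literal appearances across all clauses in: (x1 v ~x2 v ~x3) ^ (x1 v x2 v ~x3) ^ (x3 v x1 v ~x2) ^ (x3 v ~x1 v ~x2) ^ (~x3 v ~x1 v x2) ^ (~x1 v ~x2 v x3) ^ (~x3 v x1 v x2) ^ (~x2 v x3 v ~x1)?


Clause lengths: 3, 3, 3, 3, 3, 3, 3, 3.
Sum = 3 + 3 + 3 + 3 + 3 + 3 + 3 + 3 = 24.

24


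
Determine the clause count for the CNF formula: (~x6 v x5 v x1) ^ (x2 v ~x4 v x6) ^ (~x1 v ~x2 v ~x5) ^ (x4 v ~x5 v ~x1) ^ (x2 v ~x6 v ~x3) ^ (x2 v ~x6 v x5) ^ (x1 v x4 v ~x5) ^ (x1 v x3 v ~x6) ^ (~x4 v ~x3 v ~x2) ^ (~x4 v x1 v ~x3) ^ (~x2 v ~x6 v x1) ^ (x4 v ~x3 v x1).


Each group enclosed in parentheses joined by ^ is one clause.
Counting the conjuncts: 12 clauses.

12


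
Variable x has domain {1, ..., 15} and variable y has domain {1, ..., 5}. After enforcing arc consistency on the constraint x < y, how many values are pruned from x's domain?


For the constraint x < y, x needs a supporting value in y's domain.
x can be at most 4 (one less than y's maximum).
Valid x values from domain: 4 out of 15.
Pruned = 15 - 4 = 11.

11


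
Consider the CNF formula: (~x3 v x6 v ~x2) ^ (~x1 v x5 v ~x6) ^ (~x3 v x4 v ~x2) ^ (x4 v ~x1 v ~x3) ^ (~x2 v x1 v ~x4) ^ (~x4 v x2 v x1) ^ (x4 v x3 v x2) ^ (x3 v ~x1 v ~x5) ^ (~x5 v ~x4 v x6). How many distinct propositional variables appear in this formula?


Identify each distinct variable in the formula.
Variables found: x1, x2, x3, x4, x5, x6.
Total distinct variables = 6.

6


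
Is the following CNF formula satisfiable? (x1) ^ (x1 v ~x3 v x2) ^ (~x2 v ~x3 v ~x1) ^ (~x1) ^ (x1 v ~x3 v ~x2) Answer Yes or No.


Check all 8 possible truth assignments.
Number of satisfying assignments found: 0.
The formula is unsatisfiable.

No


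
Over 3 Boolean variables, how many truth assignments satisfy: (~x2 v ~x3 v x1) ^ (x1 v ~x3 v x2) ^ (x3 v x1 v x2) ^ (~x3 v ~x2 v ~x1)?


Enumerate all 8 truth assignments over 3 variables.
Test each against every clause.
Satisfying assignments found: 4.

4


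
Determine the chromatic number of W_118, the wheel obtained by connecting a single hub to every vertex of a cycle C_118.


W_118 consists of the cycle C_118 together with a hub vertex adjacent to every cycle vertex.
The cycle C_118 needs 2 colors (even cycle -> 2).
The hub is adjacent to every cycle vertex, so it must receive a new color distinct from all of them.
Chromatic number = 2 + 1 = 3.

3


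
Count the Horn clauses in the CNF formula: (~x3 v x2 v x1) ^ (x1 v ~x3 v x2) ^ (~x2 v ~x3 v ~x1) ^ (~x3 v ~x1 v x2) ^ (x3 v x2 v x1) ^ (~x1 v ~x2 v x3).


A Horn clause has at most one positive literal.
Clause 1: 2 positive lit(s) -> not Horn
Clause 2: 2 positive lit(s) -> not Horn
Clause 3: 0 positive lit(s) -> Horn
Clause 4: 1 positive lit(s) -> Horn
Clause 5: 3 positive lit(s) -> not Horn
Clause 6: 1 positive lit(s) -> Horn
Total Horn clauses = 3.

3


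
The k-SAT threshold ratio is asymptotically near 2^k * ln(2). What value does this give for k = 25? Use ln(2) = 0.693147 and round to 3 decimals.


Using the asymptotic formula: threshold ~ 2^k * ln(2).
2^25 = 33554432.
33554432 * 0.693147 = 23258153.878.

23258153.878


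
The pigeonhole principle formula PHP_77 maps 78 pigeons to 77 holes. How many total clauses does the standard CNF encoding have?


The PHP encoding has two parts:
1) At-least-one-hole clauses: 78 (one per pigeon, each with 77 literals).
2) At-most-one-pigeon-per-hole clauses: 77 holes * C(78,2) = 77 * 3003 = 231231.
Total clauses = 78 + 231231 = 231309.

231309


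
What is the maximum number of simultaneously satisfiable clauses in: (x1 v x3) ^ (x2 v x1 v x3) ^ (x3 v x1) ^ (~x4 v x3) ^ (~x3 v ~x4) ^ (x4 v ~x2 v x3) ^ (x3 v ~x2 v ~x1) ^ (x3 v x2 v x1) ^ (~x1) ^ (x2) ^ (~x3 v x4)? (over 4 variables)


Enumerate all 16 truth assignments.
For each, count how many of the 11 clauses are satisfied.
The formula is not fully satisfiable, so the maximum is below 11.
Maximum simultaneously satisfiable clauses = 10.

10


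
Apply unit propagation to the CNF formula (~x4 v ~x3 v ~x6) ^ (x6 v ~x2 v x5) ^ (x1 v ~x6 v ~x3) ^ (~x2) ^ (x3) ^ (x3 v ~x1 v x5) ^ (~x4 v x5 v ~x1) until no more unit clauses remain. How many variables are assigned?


Unit propagation repeatedly assigns the literal in any unit clause, then simplifies.
Assignments in order: x2 = F, x3 = T.
No further unit clauses remain.
Total variables assigned = 2.

2


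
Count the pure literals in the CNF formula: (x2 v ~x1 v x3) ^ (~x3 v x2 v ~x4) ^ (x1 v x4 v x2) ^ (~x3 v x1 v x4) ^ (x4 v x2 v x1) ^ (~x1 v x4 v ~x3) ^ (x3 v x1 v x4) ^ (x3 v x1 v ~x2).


A pure literal appears in only one polarity across all clauses.
No pure literals found.
Count = 0.

0


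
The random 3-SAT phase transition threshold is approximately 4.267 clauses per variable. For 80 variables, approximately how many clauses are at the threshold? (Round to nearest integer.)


The 3-SAT phase transition occurs at approximately 4.267 clauses per variable.
m = 4.267 * 80 = 341.36.
Rounded to nearest integer: 341.

341


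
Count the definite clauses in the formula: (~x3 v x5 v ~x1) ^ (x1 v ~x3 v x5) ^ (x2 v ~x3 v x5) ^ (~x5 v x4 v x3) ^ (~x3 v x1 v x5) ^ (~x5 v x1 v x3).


A definite clause has exactly one positive literal.
Clause 1: 1 positive -> definite
Clause 2: 2 positive -> not definite
Clause 3: 2 positive -> not definite
Clause 4: 2 positive -> not definite
Clause 5: 2 positive -> not definite
Clause 6: 2 positive -> not definite
Definite clause count = 1.

1


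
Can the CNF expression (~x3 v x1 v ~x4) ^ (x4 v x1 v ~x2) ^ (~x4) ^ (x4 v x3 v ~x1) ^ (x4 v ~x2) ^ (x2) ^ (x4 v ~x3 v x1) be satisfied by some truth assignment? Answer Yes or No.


Check all 16 possible truth assignments.
Number of satisfying assignments found: 0.
The formula is unsatisfiable.

No


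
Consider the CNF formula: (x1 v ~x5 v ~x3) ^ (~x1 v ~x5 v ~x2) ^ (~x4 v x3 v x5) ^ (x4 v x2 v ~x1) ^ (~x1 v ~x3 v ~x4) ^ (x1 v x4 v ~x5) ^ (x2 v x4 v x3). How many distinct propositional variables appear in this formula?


Identify each distinct variable in the formula.
Variables found: x1, x2, x3, x4, x5.
Total distinct variables = 5.

5


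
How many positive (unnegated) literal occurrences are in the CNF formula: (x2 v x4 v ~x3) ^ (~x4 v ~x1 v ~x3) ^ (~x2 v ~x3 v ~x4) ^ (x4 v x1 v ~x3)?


Scan each clause for unnegated literals.
Clause 1: 2 positive; Clause 2: 0 positive; Clause 3: 0 positive; Clause 4: 2 positive.
Total positive literal occurrences = 4.

4


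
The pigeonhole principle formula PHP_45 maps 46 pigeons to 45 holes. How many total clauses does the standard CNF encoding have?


The PHP encoding has two parts:
1) At-least-one-hole clauses: 46 (one per pigeon, each with 45 literals).
2) At-most-one-pigeon-per-hole clauses: 45 holes * C(46,2) = 45 * 1035 = 46575.
Total clauses = 46 + 46575 = 46621.

46621


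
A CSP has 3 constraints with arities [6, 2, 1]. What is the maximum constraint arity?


The arities are: 6, 2, 1.
Scan for the maximum value.
Maximum arity = 6.

6


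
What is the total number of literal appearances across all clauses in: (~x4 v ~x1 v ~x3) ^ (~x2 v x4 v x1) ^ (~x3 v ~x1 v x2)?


Clause lengths: 3, 3, 3.
Sum = 3 + 3 + 3 = 9.

9


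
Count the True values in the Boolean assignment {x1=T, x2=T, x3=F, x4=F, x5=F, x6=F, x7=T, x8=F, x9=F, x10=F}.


The weight is the number of variables assigned True.
True variables: x1, x2, x7.
Weight = 3.

3


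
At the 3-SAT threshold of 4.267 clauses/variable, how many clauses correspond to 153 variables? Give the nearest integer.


The 3-SAT phase transition occurs at approximately 4.267 clauses per variable.
m = 4.267 * 153 = 652.851.
Rounded to nearest integer: 653.

653


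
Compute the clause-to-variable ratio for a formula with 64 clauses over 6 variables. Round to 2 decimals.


Clause-to-variable ratio = clauses / variables.
64 / 6 = 10.67.

10.67


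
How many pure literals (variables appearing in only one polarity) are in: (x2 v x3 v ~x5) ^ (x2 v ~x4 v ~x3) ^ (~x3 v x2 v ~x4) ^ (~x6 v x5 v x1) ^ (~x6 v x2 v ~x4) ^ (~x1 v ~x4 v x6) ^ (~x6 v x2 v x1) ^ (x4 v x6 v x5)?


A pure literal appears in only one polarity across all clauses.
Pure literals: x2 (positive only).
Count = 1.

1


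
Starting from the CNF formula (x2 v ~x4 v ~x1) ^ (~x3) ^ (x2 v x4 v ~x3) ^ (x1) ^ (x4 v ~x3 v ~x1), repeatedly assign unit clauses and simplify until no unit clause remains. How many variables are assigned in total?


Unit propagation repeatedly assigns the literal in any unit clause, then simplifies.
Assignments in order: x3 = F, x1 = T.
No further unit clauses remain.
Total variables assigned = 2.

2


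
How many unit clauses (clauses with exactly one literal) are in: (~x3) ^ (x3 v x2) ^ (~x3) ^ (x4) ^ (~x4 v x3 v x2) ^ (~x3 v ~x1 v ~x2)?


A unit clause contains exactly one literal.
Unit clauses found: (~x3), (~x3), (x4).
Count = 3.

3


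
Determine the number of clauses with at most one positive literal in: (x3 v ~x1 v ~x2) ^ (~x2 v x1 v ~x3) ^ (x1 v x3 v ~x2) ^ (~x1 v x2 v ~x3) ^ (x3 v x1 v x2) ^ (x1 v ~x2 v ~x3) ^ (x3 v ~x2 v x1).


A Horn clause has at most one positive literal.
Clause 1: 1 positive lit(s) -> Horn
Clause 2: 1 positive lit(s) -> Horn
Clause 3: 2 positive lit(s) -> not Horn
Clause 4: 1 positive lit(s) -> Horn
Clause 5: 3 positive lit(s) -> not Horn
Clause 6: 1 positive lit(s) -> Horn
Clause 7: 2 positive lit(s) -> not Horn
Total Horn clauses = 4.

4


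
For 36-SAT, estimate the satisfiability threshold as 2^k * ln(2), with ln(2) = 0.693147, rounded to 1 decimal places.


Using the asymptotic formula: threshold ~ 2^k * ln(2).
2^36 = 68719476736.
68719476736 * 0.693147 = 47632699141.1.

47632699141.1


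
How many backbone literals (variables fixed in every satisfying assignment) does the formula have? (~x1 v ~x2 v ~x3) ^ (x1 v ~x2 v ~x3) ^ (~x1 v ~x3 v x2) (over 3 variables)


Find all satisfying assignments: 5 model(s).
Check which variables have the same value in every model.
No variable is fixed across all models.
Backbone size = 0.

0


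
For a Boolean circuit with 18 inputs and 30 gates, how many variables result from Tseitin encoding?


The Tseitin transformation introduces one auxiliary variable per gate.
Total variables = inputs + gates = 18 + 30 = 48.

48


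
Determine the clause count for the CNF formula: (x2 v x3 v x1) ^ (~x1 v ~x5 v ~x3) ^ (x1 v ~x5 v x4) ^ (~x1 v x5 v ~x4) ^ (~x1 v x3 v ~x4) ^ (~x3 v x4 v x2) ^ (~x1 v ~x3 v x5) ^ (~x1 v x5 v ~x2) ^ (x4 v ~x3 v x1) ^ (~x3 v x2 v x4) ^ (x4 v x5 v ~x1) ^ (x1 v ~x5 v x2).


Each group enclosed in parentheses joined by ^ is one clause.
Counting the conjuncts: 12 clauses.

12


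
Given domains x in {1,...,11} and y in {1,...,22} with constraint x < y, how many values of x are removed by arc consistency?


For the constraint x < y, x needs a supporting value in y's domain.
x can be at most 21 (one less than y's maximum).
Valid x values from domain: 11 out of 11.
Pruned = 11 - 11 = 0.

0


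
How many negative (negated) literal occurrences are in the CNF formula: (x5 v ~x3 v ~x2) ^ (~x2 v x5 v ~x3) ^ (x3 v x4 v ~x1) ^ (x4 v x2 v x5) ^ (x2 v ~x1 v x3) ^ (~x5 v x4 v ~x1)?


Scan each clause for negated literals.
Clause 1: 2 negative; Clause 2: 2 negative; Clause 3: 1 negative; Clause 4: 0 negative; Clause 5: 1 negative; Clause 6: 2 negative.
Total negative literal occurrences = 8.

8


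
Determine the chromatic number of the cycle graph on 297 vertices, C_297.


An odd cycle cannot be 2-colored: alternating two colors around the cycle returns to the start with a conflict.
Since 297 is odd, three colors are required (and three suffice).
Chromatic number = 3.

3


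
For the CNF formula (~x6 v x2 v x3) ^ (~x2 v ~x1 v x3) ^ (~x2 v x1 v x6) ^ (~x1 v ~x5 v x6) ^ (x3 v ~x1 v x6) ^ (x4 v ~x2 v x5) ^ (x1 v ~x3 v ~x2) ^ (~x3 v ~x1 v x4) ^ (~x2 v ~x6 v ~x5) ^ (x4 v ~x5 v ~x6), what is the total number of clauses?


Each group enclosed in parentheses joined by ^ is one clause.
Counting the conjuncts: 10 clauses.

10


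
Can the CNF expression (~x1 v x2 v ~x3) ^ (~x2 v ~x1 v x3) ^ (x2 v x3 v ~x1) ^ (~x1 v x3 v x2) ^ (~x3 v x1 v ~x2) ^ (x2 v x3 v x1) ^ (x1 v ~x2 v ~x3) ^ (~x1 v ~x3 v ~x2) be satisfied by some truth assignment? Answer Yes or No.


Check all 8 possible truth assignments.
Number of satisfying assignments found: 2.
The formula is satisfiable.

Yes


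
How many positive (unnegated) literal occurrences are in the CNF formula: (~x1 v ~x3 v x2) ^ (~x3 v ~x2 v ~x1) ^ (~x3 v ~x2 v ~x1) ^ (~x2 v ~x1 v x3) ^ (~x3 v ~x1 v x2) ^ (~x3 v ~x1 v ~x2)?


Scan each clause for unnegated literals.
Clause 1: 1 positive; Clause 2: 0 positive; Clause 3: 0 positive; Clause 4: 1 positive; Clause 5: 1 positive; Clause 6: 0 positive.
Total positive literal occurrences = 3.

3


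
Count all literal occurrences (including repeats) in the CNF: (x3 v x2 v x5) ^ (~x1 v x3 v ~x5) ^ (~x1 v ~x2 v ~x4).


Clause lengths: 3, 3, 3.
Sum = 3 + 3 + 3 = 9.

9


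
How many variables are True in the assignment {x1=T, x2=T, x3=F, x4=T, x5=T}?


The weight is the number of variables assigned True.
True variables: x1, x2, x4, x5.
Weight = 4.

4


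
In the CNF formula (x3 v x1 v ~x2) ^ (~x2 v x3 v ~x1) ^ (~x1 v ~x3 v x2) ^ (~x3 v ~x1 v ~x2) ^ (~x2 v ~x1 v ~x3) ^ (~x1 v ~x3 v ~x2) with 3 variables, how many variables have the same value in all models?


Find all satisfying assignments: 4 model(s).
Check which variables have the same value in every model.
No variable is fixed across all models.
Backbone size = 0.

0


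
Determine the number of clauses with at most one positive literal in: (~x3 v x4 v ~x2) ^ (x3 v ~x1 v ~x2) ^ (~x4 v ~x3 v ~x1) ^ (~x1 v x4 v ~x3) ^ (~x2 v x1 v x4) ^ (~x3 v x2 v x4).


A Horn clause has at most one positive literal.
Clause 1: 1 positive lit(s) -> Horn
Clause 2: 1 positive lit(s) -> Horn
Clause 3: 0 positive lit(s) -> Horn
Clause 4: 1 positive lit(s) -> Horn
Clause 5: 2 positive lit(s) -> not Horn
Clause 6: 2 positive lit(s) -> not Horn
Total Horn clauses = 4.

4


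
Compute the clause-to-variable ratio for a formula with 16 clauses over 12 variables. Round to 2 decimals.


Clause-to-variable ratio = clauses / variables.
16 / 12 = 1.33.

1.33


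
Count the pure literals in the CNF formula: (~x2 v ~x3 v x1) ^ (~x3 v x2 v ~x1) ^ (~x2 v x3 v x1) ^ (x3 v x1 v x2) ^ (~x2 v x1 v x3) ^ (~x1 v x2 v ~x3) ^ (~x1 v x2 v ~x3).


A pure literal appears in only one polarity across all clauses.
No pure literals found.
Count = 0.

0


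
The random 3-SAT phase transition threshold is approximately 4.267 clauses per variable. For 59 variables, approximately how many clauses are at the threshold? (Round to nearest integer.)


The 3-SAT phase transition occurs at approximately 4.267 clauses per variable.
m = 4.267 * 59 = 251.753.
Rounded to nearest integer: 252.

252


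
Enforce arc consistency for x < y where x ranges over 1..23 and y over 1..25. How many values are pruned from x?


For the constraint x < y, x needs a supporting value in y's domain.
x can be at most 24 (one less than y's maximum).
Valid x values from domain: 23 out of 23.
Pruned = 23 - 23 = 0.

0


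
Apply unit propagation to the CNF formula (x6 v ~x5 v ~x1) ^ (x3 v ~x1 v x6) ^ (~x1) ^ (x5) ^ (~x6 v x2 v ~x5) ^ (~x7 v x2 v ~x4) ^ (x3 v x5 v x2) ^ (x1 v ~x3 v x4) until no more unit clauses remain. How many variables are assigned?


Unit propagation repeatedly assigns the literal in any unit clause, then simplifies.
Assignments in order: x1 = F, x5 = T.
No further unit clauses remain.
Total variables assigned = 2.

2


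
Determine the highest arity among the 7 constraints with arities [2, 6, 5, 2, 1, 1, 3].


The arities are: 2, 6, 5, 2, 1, 1, 3.
Scan for the maximum value.
Maximum arity = 6.

6


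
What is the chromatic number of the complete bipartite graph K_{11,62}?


K_{11,62} is bipartite by definition: the two parts are independent sets, with every edge crossing between them.
Color all vertices in one part with color 1 and all vertices in the other part with color 2.
Since the graph has at least one edge, one color does not suffice.
Chromatic number = 2.

2


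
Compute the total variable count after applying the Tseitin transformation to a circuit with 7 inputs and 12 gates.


The Tseitin transformation introduces one auxiliary variable per gate.
Total variables = inputs + gates = 7 + 12 = 19.

19


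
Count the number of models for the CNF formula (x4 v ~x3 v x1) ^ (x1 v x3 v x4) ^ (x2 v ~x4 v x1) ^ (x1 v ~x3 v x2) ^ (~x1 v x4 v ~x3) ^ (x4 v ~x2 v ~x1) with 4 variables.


Enumerate all 16 truth assignments over 4 variables.
Test each against every clause.
Satisfying assignments found: 7.

7


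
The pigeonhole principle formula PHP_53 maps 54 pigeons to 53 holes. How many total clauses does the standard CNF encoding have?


The PHP encoding has two parts:
1) At-least-one-hole clauses: 54 (one per pigeon, each with 53 literals).
2) At-most-one-pigeon-per-hole clauses: 53 holes * C(54,2) = 53 * 1431 = 75843.
Total clauses = 54 + 75843 = 75897.

75897


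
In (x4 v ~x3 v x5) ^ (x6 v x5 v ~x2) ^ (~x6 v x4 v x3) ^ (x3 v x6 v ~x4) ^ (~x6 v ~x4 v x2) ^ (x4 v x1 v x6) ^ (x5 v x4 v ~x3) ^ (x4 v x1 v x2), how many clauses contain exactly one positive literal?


A definite clause has exactly one positive literal.
Clause 1: 2 positive -> not definite
Clause 2: 2 positive -> not definite
Clause 3: 2 positive -> not definite
Clause 4: 2 positive -> not definite
Clause 5: 1 positive -> definite
Clause 6: 3 positive -> not definite
Clause 7: 2 positive -> not definite
Clause 8: 3 positive -> not definite
Definite clause count = 1.

1


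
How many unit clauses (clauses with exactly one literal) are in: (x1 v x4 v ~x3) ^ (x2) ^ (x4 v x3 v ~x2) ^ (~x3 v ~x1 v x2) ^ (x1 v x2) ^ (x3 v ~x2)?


A unit clause contains exactly one literal.
Unit clauses found: (x2).
Count = 1.

1


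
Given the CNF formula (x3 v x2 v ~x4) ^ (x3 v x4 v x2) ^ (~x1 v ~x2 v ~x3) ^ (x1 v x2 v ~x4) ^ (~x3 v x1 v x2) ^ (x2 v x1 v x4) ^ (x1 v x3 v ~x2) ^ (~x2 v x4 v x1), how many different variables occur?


Identify each distinct variable in the formula.
Variables found: x1, x2, x3, x4.
Total distinct variables = 4.

4


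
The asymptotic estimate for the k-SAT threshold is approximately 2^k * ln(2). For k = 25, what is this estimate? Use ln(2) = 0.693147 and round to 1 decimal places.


Using the asymptotic formula: threshold ~ 2^k * ln(2).
2^25 = 33554432.
33554432 * 0.693147 = 23258153.9.

23258153.9


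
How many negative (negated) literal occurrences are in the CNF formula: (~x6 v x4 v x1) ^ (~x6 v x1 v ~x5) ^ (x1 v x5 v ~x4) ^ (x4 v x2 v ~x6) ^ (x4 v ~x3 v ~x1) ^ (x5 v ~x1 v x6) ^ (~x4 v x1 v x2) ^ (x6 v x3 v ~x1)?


Scan each clause for negated literals.
Clause 1: 1 negative; Clause 2: 2 negative; Clause 3: 1 negative; Clause 4: 1 negative; Clause 5: 2 negative; Clause 6: 1 negative; Clause 7: 1 negative; Clause 8: 1 negative.
Total negative literal occurrences = 10.

10


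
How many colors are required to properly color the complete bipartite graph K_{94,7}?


K_{94,7} is bipartite by definition: the two parts are independent sets, with every edge crossing between them.
Color all vertices in one part with color 1 and all vertices in the other part with color 2.
Since the graph has at least one edge, one color does not suffice.
Chromatic number = 2.

2


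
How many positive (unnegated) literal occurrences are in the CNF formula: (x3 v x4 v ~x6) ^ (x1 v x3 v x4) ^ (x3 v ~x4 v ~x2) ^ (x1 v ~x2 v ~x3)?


Scan each clause for unnegated literals.
Clause 1: 2 positive; Clause 2: 3 positive; Clause 3: 1 positive; Clause 4: 1 positive.
Total positive literal occurrences = 7.

7


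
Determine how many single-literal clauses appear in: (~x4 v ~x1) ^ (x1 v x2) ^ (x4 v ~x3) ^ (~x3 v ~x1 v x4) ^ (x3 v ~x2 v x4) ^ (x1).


A unit clause contains exactly one literal.
Unit clauses found: (x1).
Count = 1.

1


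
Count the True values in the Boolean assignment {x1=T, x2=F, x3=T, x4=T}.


The weight is the number of variables assigned True.
True variables: x1, x3, x4.
Weight = 3.

3


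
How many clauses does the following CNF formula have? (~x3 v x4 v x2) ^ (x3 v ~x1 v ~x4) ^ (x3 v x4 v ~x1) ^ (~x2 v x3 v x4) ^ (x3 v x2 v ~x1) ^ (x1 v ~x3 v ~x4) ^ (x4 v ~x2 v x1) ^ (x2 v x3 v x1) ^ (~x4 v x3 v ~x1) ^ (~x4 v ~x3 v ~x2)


Each group enclosed in parentheses joined by ^ is one clause.
Counting the conjuncts: 10 clauses.

10


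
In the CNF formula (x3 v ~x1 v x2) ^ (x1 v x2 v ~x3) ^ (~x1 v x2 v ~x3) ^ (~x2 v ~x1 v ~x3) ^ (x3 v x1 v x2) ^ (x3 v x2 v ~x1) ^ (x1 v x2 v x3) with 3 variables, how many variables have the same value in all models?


Find all satisfying assignments: 3 model(s).
Check which variables have the same value in every model.
Fixed variables: x2=T.
Backbone size = 1.

1


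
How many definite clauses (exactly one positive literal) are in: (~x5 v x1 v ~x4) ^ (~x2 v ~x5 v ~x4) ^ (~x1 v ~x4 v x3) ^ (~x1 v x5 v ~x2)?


A definite clause has exactly one positive literal.
Clause 1: 1 positive -> definite
Clause 2: 0 positive -> not definite
Clause 3: 1 positive -> definite
Clause 4: 1 positive -> definite
Definite clause count = 3.

3


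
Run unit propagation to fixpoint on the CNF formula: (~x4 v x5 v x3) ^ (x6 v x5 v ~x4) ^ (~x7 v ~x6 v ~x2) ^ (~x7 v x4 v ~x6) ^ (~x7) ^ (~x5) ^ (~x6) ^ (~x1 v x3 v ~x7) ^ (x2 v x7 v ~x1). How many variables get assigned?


Unit propagation repeatedly assigns the literal in any unit clause, then simplifies.
Assignments in order: x7 = F, x5 = F, x6 = F, x4 = F.
No further unit clauses remain.
Total variables assigned = 4.

4


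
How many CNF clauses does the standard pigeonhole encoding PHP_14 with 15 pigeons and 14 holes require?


The PHP encoding has two parts:
1) At-least-one-hole clauses: 15 (one per pigeon, each with 14 literals).
2) At-most-one-pigeon-per-hole clauses: 14 holes * C(15,2) = 14 * 105 = 1470.
Total clauses = 15 + 1470 = 1485.

1485


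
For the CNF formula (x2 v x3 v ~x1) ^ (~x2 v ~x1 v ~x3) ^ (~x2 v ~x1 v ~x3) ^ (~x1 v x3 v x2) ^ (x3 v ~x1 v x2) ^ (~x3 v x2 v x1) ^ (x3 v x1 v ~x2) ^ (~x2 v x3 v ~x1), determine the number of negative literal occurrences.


Scan each clause for negated literals.
Clause 1: 1 negative; Clause 2: 3 negative; Clause 3: 3 negative; Clause 4: 1 negative; Clause 5: 1 negative; Clause 6: 1 negative; Clause 7: 1 negative; Clause 8: 2 negative.
Total negative literal occurrences = 13.

13


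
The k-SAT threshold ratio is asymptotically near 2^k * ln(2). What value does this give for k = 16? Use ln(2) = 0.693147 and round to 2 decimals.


Using the asymptotic formula: threshold ~ 2^k * ln(2).
2^16 = 65536.
65536 * 0.693147 = 45426.08.

45426.08


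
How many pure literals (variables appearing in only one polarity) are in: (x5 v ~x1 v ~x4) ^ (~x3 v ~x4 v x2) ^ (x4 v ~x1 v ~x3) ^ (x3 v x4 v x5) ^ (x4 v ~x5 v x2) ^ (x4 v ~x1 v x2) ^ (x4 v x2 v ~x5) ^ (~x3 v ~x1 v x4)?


A pure literal appears in only one polarity across all clauses.
Pure literals: x1 (negative only), x2 (positive only).
Count = 2.

2


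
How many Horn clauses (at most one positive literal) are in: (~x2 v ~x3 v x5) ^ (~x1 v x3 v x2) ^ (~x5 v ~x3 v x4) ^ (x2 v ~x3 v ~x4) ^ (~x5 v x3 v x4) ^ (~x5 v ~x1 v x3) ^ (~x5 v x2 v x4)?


A Horn clause has at most one positive literal.
Clause 1: 1 positive lit(s) -> Horn
Clause 2: 2 positive lit(s) -> not Horn
Clause 3: 1 positive lit(s) -> Horn
Clause 4: 1 positive lit(s) -> Horn
Clause 5: 2 positive lit(s) -> not Horn
Clause 6: 1 positive lit(s) -> Horn
Clause 7: 2 positive lit(s) -> not Horn
Total Horn clauses = 4.

4


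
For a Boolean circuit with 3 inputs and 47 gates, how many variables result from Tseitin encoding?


The Tseitin transformation introduces one auxiliary variable per gate.
Total variables = inputs + gates = 3 + 47 = 50.

50


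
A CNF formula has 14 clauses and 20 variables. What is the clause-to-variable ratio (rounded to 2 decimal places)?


Clause-to-variable ratio = clauses / variables.
14 / 20 = 0.7.

0.7


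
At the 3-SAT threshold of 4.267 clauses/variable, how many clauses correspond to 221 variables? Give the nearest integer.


The 3-SAT phase transition occurs at approximately 4.267 clauses per variable.
m = 4.267 * 221 = 943.007.
Rounded to nearest integer: 943.

943


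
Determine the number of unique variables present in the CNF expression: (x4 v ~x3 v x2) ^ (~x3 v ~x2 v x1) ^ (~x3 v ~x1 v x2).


Identify each distinct variable in the formula.
Variables found: x1, x2, x3, x4.
Total distinct variables = 4.

4


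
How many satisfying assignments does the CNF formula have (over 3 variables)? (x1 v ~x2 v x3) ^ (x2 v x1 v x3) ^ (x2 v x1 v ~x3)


Enumerate all 8 truth assignments over 3 variables.
Test each against every clause.
Satisfying assignments found: 5.

5


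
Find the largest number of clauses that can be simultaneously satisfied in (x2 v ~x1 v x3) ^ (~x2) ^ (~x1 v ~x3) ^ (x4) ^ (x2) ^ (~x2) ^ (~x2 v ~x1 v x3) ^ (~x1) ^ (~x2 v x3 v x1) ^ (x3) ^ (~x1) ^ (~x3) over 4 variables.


Enumerate all 16 truth assignments.
For each, count how many of the 12 clauses are satisfied.
The formula is not fully satisfiable, so the maximum is below 12.
Maximum simultaneously satisfiable clauses = 10.

10


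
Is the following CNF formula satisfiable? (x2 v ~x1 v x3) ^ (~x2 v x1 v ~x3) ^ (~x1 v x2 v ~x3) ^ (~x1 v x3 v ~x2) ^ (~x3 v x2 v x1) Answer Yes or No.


Check all 8 possible truth assignments.
Number of satisfying assignments found: 3.
The formula is satisfiable.

Yes


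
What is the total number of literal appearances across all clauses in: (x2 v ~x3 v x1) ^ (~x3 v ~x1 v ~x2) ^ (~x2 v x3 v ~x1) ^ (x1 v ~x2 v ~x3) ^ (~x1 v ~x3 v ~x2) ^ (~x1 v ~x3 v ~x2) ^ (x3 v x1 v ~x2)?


Clause lengths: 3, 3, 3, 3, 3, 3, 3.
Sum = 3 + 3 + 3 + 3 + 3 + 3 + 3 = 21.

21


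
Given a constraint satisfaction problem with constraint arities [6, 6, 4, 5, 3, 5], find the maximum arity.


The arities are: 6, 6, 4, 5, 3, 5.
Scan for the maximum value.
Maximum arity = 6.

6


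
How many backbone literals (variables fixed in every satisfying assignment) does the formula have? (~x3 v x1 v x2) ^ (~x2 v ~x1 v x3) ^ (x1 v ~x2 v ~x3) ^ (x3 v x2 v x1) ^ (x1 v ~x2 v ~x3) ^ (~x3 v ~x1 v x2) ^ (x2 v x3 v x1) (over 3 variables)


Find all satisfying assignments: 3 model(s).
Check which variables have the same value in every model.
No variable is fixed across all models.
Backbone size = 0.

0


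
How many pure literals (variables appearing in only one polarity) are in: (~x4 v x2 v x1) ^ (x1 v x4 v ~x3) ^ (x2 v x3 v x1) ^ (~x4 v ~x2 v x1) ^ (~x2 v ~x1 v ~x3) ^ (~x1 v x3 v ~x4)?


A pure literal appears in only one polarity across all clauses.
No pure literals found.
Count = 0.

0


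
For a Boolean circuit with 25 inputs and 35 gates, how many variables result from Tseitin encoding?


The Tseitin transformation introduces one auxiliary variable per gate.
Total variables = inputs + gates = 25 + 35 = 60.

60


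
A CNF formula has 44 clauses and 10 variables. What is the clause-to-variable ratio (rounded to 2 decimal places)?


Clause-to-variable ratio = clauses / variables.
44 / 10 = 4.4.

4.4


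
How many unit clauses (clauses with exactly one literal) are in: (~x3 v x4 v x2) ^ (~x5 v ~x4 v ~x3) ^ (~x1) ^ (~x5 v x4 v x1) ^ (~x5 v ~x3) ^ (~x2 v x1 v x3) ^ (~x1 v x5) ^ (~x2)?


A unit clause contains exactly one literal.
Unit clauses found: (~x1), (~x2).
Count = 2.

2


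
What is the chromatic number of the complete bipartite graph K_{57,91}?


K_{57,91} is bipartite by definition: the two parts are independent sets, with every edge crossing between them.
Color all vertices in one part with color 1 and all vertices in the other part with color 2.
Since the graph has at least one edge, one color does not suffice.
Chromatic number = 2.

2


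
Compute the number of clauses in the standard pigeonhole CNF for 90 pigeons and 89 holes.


The PHP encoding has two parts:
1) At-least-one-hole clauses: 90 (one per pigeon, each with 89 literals).
2) At-most-one-pigeon-per-hole clauses: 89 holes * C(90,2) = 89 * 4005 = 356445.
Total clauses = 90 + 356445 = 356535.

356535


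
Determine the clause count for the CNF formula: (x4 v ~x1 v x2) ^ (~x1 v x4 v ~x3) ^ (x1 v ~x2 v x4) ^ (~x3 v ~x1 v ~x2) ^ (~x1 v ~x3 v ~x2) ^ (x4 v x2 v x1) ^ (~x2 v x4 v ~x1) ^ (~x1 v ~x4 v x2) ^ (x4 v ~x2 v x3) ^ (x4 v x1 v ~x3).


Each group enclosed in parentheses joined by ^ is one clause.
Counting the conjuncts: 10 clauses.

10


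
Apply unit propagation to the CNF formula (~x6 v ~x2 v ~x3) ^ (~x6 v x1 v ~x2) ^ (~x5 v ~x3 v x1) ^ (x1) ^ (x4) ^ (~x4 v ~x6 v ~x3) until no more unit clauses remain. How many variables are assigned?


Unit propagation repeatedly assigns the literal in any unit clause, then simplifies.
Assignments in order: x1 = T, x4 = T.
No further unit clauses remain.
Total variables assigned = 2.

2


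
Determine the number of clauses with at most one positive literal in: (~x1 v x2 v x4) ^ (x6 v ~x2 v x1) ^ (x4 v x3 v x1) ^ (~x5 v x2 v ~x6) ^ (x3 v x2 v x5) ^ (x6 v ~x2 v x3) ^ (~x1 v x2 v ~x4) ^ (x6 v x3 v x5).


A Horn clause has at most one positive literal.
Clause 1: 2 positive lit(s) -> not Horn
Clause 2: 2 positive lit(s) -> not Horn
Clause 3: 3 positive lit(s) -> not Horn
Clause 4: 1 positive lit(s) -> Horn
Clause 5: 3 positive lit(s) -> not Horn
Clause 6: 2 positive lit(s) -> not Horn
Clause 7: 1 positive lit(s) -> Horn
Clause 8: 3 positive lit(s) -> not Horn
Total Horn clauses = 2.

2


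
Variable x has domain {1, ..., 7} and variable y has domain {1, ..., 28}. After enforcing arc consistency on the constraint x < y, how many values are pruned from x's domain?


For the constraint x < y, x needs a supporting value in y's domain.
x can be at most 27 (one less than y's maximum).
Valid x values from domain: 7 out of 7.
Pruned = 7 - 7 = 0.

0
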